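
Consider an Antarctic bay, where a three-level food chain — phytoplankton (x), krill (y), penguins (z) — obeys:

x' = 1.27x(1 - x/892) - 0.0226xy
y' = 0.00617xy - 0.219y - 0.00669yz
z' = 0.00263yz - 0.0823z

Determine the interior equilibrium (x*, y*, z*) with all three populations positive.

From dz/dt = 0: 0.00263y* = 0.0823, so y* = 31.3.
From dx/dt = 0: 1.27(1 - x*/892) = 0.0226·31.3, giving x* = 892·(1 - 0.557) = 395.
From dy/dt = 0: 0.00617·395 - 0.219 = 0.00669z*, so z* = 2.22/0.00669 = 332.

x* ≈ 395, y* ≈ 31.3, z* ≈ 332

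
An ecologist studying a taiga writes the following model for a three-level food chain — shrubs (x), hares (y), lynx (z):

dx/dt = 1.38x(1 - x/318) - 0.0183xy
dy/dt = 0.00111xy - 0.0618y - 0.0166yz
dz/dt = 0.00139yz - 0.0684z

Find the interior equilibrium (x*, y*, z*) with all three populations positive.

From dz/dt = 0: 0.00139y* = 0.0684, so y* = 49.2.
From dx/dt = 0: 1.38(1 - x*/318) = 0.0183·49.2, giving x* = 318·(1 - 0.653) = 110.
From dy/dt = 0: 0.00111·110 - 0.0618 = 0.0166z*, so z* = 0.0608/0.0166 = 3.67.

x* ≈ 110, y* ≈ 49.2, z* ≈ 3.67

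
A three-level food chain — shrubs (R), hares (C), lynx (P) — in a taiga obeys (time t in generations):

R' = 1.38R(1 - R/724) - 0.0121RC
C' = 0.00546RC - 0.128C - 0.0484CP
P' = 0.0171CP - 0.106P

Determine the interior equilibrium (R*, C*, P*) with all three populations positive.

R* ≈ 685, C* ≈ 6.2, P* ≈ 74.6

From dP/dt = 0: 0.0171C* = 0.106, so C* = 6.2.
From dR/dt = 0: 1.38(1 - R*/724) = 0.0121·6.2, giving R* = 724·(1 - 0.0544) = 685.
From dC/dt = 0: 0.00546·685 - 0.128 = 0.0484P*, so P* = 3.61/0.0484 = 74.6.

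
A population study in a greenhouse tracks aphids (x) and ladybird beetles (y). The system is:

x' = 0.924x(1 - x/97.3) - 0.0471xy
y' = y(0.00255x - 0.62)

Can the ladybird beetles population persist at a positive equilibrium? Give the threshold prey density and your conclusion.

Threshold x = 243; K < 243, so no, the predator goes extinct.

The predator equation gives dy/dt > 0 only when x > 0.62/0.00255 = 243.
Without the predator, x → K = 97.3. Since 97.3 < 243, the predator cannot invade.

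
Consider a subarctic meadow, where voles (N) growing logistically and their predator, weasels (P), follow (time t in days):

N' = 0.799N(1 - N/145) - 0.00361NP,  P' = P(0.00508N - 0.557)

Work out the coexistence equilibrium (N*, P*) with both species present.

N* ≈ 110, P* ≈ 54

From dP/dt = 0 with P > 0: 0.00508N* = 0.557, so N* = 110.
Substitute into dN/dt = 0: 0.799(1 - 110/145) = 0.00361P*.
The bracket is 0.244, giving P* = 0.195/0.00361 = 54.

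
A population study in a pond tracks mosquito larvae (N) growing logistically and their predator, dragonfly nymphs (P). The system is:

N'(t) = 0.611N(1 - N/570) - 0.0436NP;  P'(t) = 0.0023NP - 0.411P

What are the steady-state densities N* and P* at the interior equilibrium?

N* ≈ 179, P* ≈ 9.62

From dP/dt = 0 with P > 0: 0.0023N* = 0.411, so N* = 179.
Substitute into dN/dt = 0: 0.611(1 - 179/570) = 0.0436P*.
The bracket is 0.686, giving P* = 0.419/0.0436 = 9.62.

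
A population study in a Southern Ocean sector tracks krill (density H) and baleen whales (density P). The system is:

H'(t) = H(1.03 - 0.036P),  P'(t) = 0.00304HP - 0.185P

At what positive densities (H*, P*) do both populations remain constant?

Set dP/dt = 0 with P > 0: 0.00304H - 0.185 = 0, so H* = 0.185/0.00304 = 60.9.
Set dH/dt = 0 with H > 0: 1.03 - 0.036P = 0, so P* = 1.03/0.036 = 28.6.

H* ≈ 60.9, P* ≈ 28.6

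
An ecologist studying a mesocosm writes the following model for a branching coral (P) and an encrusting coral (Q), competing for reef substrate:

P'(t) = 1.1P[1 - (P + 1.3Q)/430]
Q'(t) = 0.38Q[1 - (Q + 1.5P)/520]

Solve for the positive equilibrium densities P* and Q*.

Setting both brackets to zero gives the nullclines P + 1.3Q = 430 and 1.5P + Q = 520.
Substituting Q = 520 - 1.5P into the first: P(1 - 1.3·1.5) = 430 - 1.3·520.
So P* = -246/-0.95 = 259, and then Q* = 520 - 1.5·259 = 132.

P* ≈ 259, Q* ≈ 132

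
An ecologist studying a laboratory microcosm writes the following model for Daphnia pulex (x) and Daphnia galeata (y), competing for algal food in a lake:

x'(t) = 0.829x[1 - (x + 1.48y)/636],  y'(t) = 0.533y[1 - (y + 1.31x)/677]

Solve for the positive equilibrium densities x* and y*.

Setting both brackets to zero gives the nullclines x + 1.48y = 636 and 1.31x + y = 677.
Substituting y = 677 - 1.31x into the first: x(1 - 1.48·1.31) = 636 - 1.48·677.
So x* = -366/-0.939 = 390, and then y* = 677 - 1.31·390 = 166.

x* ≈ 390, y* ≈ 166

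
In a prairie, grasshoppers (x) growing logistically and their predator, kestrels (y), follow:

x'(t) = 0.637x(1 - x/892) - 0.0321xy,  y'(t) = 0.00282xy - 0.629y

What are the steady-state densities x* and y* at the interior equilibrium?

From dy/dt = 0 with y > 0: 0.00282x* = 0.629, so x* = 223.
Substitute into dx/dt = 0: 0.637(1 - 223/892) = 0.0321y*.
The bracket is 0.75, giving y* = 0.478/0.0321 = 14.9.

x* ≈ 223, y* ≈ 14.9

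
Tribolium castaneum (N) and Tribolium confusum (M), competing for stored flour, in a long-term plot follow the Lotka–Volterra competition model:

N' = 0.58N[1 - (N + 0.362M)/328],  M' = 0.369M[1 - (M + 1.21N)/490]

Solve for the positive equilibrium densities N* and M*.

N* ≈ 268, M* ≈ 166

Setting both brackets to zero gives the nullclines N + 0.362M = 328 and 1.21N + M = 490.
Substituting M = 490 - 1.21N into the first: N(1 - 0.362·1.21) = 328 - 0.362·490.
So N* = 151/0.562 = 268, and then M* = 490 - 1.21·268 = 166.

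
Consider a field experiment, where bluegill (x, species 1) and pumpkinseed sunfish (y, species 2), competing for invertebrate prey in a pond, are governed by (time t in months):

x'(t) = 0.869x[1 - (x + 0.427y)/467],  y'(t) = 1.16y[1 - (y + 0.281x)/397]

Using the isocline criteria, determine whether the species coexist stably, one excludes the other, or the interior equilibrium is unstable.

Compare the nullcline intercepts: K1/α12 = 467/0.427 = 1090 > K2 = 397; K2/α21 = 397/0.281 = 1410 > K1 = 467.
Since both inequalities hold, each species can invade when rare, so the interior equilibrium is stable.

stable coexistence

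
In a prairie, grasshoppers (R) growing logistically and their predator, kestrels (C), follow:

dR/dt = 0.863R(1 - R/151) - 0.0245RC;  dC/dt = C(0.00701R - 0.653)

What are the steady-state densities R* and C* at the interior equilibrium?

From dC/dt = 0 with C > 0: 0.00701R* = 0.653, so R* = 93.2.
Substitute into dR/dt = 0: 0.863(1 - 93.2/151) = 0.0245C*.
The bracket is 0.383, giving C* = 0.331/0.0245 = 13.5.

R* ≈ 93.2, C* ≈ 13.5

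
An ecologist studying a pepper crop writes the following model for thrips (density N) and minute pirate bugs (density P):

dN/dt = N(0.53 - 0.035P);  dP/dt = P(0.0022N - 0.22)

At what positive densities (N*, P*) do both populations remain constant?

Set dP/dt = 0 with P > 0: 0.0022N - 0.22 = 0, so N* = 0.22/0.0022 = 100.
Set dN/dt = 0 with N > 0: 0.53 - 0.035P = 0, so P* = 0.53/0.035 = 15.1.

N* ≈ 100, P* ≈ 15.1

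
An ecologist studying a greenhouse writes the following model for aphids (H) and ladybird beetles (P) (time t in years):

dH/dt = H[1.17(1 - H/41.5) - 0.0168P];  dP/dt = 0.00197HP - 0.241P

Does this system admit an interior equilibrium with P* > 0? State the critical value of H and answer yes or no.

The predator equation gives dP/dt > 0 only when H > 0.241/0.00197 = 122.
Without the predator, H → K = 41.5. Since 41.5 < 122, the predator cannot invade.

Threshold H = 122; K < 122, so no, the predator goes extinct.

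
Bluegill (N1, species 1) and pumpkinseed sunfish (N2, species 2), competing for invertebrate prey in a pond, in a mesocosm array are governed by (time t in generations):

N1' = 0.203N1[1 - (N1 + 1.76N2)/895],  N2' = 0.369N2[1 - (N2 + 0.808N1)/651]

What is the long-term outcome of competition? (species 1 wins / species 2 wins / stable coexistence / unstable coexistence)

Compare the nullcline intercepts: K1/α12 = 895/1.76 = 509 < K2 = 651; K2/α21 = 651/0.808 = 806 < K1 = 895.
Since both are reversed, neither can invade when rare; the interior point is a saddle.

unstable coexistence (outcome depends on initial conditions)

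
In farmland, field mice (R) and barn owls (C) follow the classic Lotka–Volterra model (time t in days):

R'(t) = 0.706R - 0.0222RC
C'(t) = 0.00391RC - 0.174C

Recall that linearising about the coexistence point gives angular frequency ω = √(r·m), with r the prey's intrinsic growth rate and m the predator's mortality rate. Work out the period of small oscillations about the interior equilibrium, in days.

T ≈ 17.9 days

Here r = 0.706 and m = 0.174, so r·m = 0.123.
ω = √0.123 = 0.35 per day, hence T = 2π/ω ≈ 17.9 days.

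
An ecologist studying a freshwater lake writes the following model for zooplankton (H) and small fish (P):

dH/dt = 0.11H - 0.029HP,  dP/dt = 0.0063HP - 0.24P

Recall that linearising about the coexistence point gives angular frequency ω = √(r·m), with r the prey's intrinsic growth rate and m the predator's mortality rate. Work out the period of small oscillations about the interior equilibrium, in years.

T ≈ 38.7 years

Here r = 0.11 and m = 0.24, so r·m = 0.0264.
ω = √0.0264 = 0.162 per year, hence T = 2π/ω ≈ 38.7 years.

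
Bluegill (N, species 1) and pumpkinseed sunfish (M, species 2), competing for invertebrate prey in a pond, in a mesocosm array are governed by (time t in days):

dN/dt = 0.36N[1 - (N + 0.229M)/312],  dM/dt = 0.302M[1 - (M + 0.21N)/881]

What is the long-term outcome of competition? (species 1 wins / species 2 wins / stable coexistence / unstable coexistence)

Compare the nullcline intercepts: K1/α12 = 312/0.229 = 1360 > K2 = 881; K2/α21 = 881/0.21 = 4200 > K1 = 312.
Since both inequalities hold, each species can invade when rare, so the interior equilibrium is stable.

stable coexistence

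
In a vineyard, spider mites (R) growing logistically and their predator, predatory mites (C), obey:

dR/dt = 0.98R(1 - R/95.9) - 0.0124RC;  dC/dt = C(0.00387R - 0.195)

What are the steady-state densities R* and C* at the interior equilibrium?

From dC/dt = 0 with C > 0: 0.00387R* = 0.195, so R* = 50.4.
Substitute into dR/dt = 0: 0.98(1 - 50.4/95.9) = 0.0124C*.
The bracket is 0.475, giving C* = 0.465/0.0124 = 37.5.

R* ≈ 50.4, C* ≈ 37.5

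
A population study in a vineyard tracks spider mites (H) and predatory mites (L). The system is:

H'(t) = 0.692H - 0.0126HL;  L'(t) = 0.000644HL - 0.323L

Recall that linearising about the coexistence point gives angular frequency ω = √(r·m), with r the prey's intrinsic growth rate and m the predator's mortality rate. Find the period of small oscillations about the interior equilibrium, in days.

Here r = 0.692 and m = 0.323, so r·m = 0.224.
ω = √0.224 = 0.473 per day, hence T = 2π/ω ≈ 13.3 days.

T ≈ 13.3 days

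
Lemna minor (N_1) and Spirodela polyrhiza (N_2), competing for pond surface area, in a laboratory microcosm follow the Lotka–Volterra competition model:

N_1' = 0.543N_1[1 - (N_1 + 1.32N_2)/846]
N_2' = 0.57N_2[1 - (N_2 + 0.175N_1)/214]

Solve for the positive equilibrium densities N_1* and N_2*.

Setting both brackets to zero gives the nullclines N_1 + 1.32N_2 = 846 and 0.175N_1 + N_2 = 214.
Substituting N_2 = 214 - 0.175N_1 into the first: N_1(1 - 1.32·0.175) = 846 - 1.32·214.
So N_1* = 564/0.769 = 733, and then N_2* = 214 - 0.175·733 = 85.8.

N_1* ≈ 733, N_2* ≈ 85.8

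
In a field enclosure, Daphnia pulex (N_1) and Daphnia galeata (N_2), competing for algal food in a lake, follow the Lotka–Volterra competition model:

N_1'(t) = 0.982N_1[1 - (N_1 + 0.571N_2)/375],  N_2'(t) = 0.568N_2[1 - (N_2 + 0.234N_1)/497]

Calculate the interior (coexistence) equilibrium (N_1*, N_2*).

Setting both brackets to zero gives the nullclines N_1 + 0.571N_2 = 375 and 0.234N_1 + N_2 = 497.
Substituting N_2 = 497 - 0.234N_1 into the first: N_1(1 - 0.571·0.234) = 375 - 0.571·497.
So N_1* = 91.2/0.866 = 105, and then N_2* = 497 - 0.234·105 = 472.

N_1* ≈ 105, N_2* ≈ 472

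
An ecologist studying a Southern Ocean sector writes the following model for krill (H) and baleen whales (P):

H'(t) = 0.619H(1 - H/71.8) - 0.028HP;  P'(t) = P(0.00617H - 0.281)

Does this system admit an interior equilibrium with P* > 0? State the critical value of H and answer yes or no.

Threshold H = 45.5; K > 45.5, so yes, the predator persists.

The predator equation gives dP/dt > 0 only when H > 0.281/0.00617 = 45.5.
Without the predator, H → K = 71.8. Since 71.8 > 45.5, the predator can invade and persist.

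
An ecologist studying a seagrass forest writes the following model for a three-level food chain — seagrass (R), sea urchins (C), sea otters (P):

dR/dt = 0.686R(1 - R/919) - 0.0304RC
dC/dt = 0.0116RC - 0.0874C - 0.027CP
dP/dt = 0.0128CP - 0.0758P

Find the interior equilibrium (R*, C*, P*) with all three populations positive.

From dP/dt = 0: 0.0128C* = 0.0758, so C* = 5.92.
From dR/dt = 0: 0.686(1 - R*/919) = 0.0304·5.92, giving R* = 919·(1 - 0.262) = 678.
From dC/dt = 0: 0.0116·678 - 0.0874 = 0.027P*, so P* = 7.78/0.027 = 288.

R* ≈ 678, C* ≈ 5.92, P* ≈ 288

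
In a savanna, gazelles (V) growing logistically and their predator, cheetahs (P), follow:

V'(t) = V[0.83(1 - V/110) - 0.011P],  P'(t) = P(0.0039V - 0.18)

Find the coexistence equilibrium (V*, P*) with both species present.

V* ≈ 46.2, P* ≈ 43.8

From dP/dt = 0 with P > 0: 0.0039V* = 0.18, so V* = 46.2.
Substitute into dV/dt = 0: 0.83(1 - 46.2/110) = 0.011P*.
The bracket is 0.58, giving P* = 0.482/0.011 = 43.8.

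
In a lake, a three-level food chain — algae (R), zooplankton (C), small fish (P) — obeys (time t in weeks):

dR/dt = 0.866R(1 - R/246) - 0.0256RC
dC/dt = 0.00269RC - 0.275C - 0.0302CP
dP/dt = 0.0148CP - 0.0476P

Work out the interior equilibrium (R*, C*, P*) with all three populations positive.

From dP/dt = 0: 0.0148C* = 0.0476, so C* = 3.22.
From dR/dt = 0: 0.866(1 - R*/246) = 0.0256·3.22, giving R* = 246·(1 - 0.0951) = 223.
From dC/dt = 0: 0.00269·223 - 0.275 = 0.0302P*, so P* = 0.324/0.0302 = 10.7.

R* ≈ 223, C* ≈ 3.22, P* ≈ 10.7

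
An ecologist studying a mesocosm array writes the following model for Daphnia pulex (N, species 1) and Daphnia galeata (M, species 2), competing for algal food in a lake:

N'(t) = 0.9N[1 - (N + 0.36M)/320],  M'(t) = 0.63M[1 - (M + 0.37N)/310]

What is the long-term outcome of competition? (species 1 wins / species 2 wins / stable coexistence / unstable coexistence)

stable coexistence

Compare the nullcline intercepts: K1/α12 = 320/0.36 = 889 > K2 = 310; K2/α21 = 310/0.37 = 838 > K1 = 320.
Since both inequalities hold, each species can invade when rare, so the interior equilibrium is stable.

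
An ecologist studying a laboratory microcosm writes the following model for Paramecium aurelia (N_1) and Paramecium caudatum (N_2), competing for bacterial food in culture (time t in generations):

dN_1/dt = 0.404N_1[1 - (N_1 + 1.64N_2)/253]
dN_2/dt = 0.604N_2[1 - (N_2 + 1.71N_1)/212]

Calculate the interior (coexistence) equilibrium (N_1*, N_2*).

N_1* ≈ 52.5, N_2* ≈ 122

Setting both brackets to zero gives the nullclines N_1 + 1.64N_2 = 253 and 1.71N_1 + N_2 = 212.
Substituting N_2 = 212 - 1.71N_1 into the first: N_1(1 - 1.64·1.71) = 253 - 1.64·212.
So N_1* = -94.7/-1.8 = 52.5, and then N_2* = 212 - 1.71·52.5 = 122.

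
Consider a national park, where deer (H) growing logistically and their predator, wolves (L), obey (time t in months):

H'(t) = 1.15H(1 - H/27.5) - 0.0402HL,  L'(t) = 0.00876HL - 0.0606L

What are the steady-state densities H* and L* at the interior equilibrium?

H* ≈ 6.92, L* ≈ 21.4

From dL/dt = 0 with L > 0: 0.00876H* = 0.0606, so H* = 6.92.
Substitute into dH/dt = 0: 1.15(1 - 6.92/27.5) = 0.0402L*.
The bracket is 0.748, giving L* = 0.861/0.0402 = 21.4.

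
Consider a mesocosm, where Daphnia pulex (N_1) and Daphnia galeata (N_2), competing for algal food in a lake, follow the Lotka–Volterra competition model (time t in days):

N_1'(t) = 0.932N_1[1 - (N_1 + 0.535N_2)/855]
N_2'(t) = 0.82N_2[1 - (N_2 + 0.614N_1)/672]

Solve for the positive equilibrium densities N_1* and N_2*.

N_1* ≈ 738, N_2* ≈ 219

Setting both brackets to zero gives the nullclines N_1 + 0.535N_2 = 855 and 0.614N_1 + N_2 = 672.
Substituting N_2 = 672 - 0.614N_1 into the first: N_1(1 - 0.535·0.614) = 855 - 0.535·672.
So N_1* = 495/0.672 = 738, and then N_2* = 672 - 0.614·738 = 219.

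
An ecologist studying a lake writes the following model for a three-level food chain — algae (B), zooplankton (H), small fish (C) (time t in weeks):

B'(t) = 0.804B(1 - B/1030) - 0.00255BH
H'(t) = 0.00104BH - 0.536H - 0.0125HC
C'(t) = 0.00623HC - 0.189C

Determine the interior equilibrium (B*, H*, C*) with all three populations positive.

B* ≈ 931, H* ≈ 30.3, C* ≈ 34.6

From dC/dt = 0: 0.00623H* = 0.189, so H* = 30.3.
From dB/dt = 0: 0.804(1 - B*/1030) = 0.00255·30.3, giving B* = 1030·(1 - 0.0962) = 931.
From dH/dt = 0: 0.00104·931 - 0.536 = 0.0125C*, so C* = 0.432/0.0125 = 34.6.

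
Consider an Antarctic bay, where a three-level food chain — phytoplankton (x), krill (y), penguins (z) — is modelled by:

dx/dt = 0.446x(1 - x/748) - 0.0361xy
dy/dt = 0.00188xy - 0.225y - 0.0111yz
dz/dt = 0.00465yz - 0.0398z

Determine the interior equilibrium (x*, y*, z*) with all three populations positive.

x* ≈ 230, y* ≈ 8.56, z* ≈ 18.6

From dz/dt = 0: 0.00465y* = 0.0398, so y* = 8.56.
From dx/dt = 0: 0.446(1 - x*/748) = 0.0361·8.56, giving x* = 748·(1 - 0.693) = 230.
From dy/dt = 0: 0.00188·230 - 0.225 = 0.0111z*, so z* = 0.207/0.0111 = 18.6.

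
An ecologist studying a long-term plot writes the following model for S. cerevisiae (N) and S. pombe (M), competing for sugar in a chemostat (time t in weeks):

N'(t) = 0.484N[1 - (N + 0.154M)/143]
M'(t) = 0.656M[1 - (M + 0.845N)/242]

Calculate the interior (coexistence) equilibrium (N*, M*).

N* ≈ 122, M* ≈ 139

Setting both brackets to zero gives the nullclines N + 0.154M = 143 and 0.845N + M = 242.
Substituting M = 242 - 0.845N into the first: N(1 - 0.154·0.845) = 143 - 0.154·242.
So N* = 106/0.87 = 122, and then M* = 242 - 0.845·122 = 139.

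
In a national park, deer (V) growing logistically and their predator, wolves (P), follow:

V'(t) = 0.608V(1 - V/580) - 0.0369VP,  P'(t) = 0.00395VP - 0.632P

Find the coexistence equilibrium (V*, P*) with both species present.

V* ≈ 160, P* ≈ 11.9

From dP/dt = 0 with P > 0: 0.00395V* = 0.632, so V* = 160.
Substitute into dV/dt = 0: 0.608(1 - 160/580) = 0.0369P*.
The bracket is 0.724, giving P* = 0.44/0.0369 = 11.9.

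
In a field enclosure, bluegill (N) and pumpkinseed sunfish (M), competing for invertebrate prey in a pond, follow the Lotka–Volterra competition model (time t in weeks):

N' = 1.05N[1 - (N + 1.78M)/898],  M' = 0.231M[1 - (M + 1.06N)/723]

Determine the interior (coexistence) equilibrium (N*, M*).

N* ≈ 439, M* ≈ 258

Setting both brackets to zero gives the nullclines N + 1.78M = 898 and 1.06N + M = 723.
Substituting M = 723 - 1.06N into the first: N(1 - 1.78·1.06) = 898 - 1.78·723.
So N* = -389/-0.887 = 439, and then M* = 723 - 1.06·439 = 258.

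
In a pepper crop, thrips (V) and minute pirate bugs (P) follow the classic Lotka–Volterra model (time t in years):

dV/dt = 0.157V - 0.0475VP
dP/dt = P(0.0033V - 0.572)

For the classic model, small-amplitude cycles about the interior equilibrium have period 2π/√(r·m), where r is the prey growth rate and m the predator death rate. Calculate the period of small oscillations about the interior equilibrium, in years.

T ≈ 21 years

Here r = 0.157 and m = 0.572, so r·m = 0.0898.
ω = √0.0898 = 0.3 per year, hence T = 2π/ω ≈ 21 years.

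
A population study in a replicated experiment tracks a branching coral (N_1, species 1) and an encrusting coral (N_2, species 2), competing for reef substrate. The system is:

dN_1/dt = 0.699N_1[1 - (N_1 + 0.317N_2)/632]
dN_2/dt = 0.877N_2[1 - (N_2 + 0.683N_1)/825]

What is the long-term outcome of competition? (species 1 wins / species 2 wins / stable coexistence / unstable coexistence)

stable coexistence

Compare the nullcline intercepts: K1/α12 = 632/0.317 = 1990 > K2 = 825; K2/α21 = 825/0.683 = 1210 > K1 = 632.
Since both inequalities hold, each species can invade when rare, so the interior equilibrium is stable.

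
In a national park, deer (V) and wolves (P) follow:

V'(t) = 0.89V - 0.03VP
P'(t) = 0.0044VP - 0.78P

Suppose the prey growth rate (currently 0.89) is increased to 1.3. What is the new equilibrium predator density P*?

At the interior fixed point, setting dV/dt = 0 with V > 0 fixes P* = (prey growth rate)/(VP coefficient) — independent of the other coefficients.
With the change, P* = 1.3/0.03 = 43.3; it rises from 29.7.

P* ≈ 43.3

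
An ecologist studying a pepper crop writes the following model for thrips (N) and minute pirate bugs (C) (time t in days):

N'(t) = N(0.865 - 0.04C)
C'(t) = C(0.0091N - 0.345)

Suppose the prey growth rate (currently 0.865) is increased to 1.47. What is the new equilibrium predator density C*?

At the interior fixed point, setting dN/dt = 0 with N > 0 fixes C* = (prey growth rate)/(NC coefficient) — independent of the other coefficients.
With the change, C* = 1.47/0.04 = 36.8; it rises from 21.6.

C* ≈ 36.8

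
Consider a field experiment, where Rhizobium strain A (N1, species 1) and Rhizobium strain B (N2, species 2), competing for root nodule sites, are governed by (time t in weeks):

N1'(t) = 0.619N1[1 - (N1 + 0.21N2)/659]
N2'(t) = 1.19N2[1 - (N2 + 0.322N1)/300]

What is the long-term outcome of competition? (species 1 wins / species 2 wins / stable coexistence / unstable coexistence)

stable coexistence

Compare the nullcline intercepts: K1/α12 = 659/0.21 = 3140 > K2 = 300; K2/α21 = 300/0.322 = 932 > K1 = 659.
Since both inequalities hold, each species can invade when rare, so the interior equilibrium is stable.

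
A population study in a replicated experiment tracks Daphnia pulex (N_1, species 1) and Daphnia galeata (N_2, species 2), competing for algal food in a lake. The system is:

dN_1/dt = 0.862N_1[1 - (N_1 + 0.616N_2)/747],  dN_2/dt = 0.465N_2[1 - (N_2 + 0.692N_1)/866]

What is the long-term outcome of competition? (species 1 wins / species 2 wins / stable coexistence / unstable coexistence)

Compare the nullcline intercepts: K1/α12 = 747/0.616 = 1210 > K2 = 866; K2/α21 = 866/0.692 = 1250 > K1 = 747.
Since both inequalities hold, each species can invade when rare, so the interior equilibrium is stable.

stable coexistence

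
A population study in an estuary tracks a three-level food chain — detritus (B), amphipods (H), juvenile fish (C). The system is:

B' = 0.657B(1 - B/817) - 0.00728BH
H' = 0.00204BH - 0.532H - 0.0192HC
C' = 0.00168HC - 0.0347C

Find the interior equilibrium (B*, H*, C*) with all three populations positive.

From dC/dt = 0: 0.00168H* = 0.0347, so H* = 20.7.
From dB/dt = 0: 0.657(1 - B*/817) = 0.00728·20.7, giving B* = 817·(1 - 0.229) = 630.
From dH/dt = 0: 0.00204·630 - 0.532 = 0.0192C*, so C* = 0.753/0.0192 = 39.2.

B* ≈ 630, H* ≈ 20.7, C* ≈ 39.2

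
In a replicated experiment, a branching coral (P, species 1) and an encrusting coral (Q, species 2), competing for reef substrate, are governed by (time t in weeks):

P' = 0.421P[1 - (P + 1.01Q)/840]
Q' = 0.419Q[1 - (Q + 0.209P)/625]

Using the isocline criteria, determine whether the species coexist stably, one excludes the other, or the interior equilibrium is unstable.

stable coexistence

Compare the nullcline intercepts: K1/α12 = 840/1.01 = 832 > K2 = 625; K2/α21 = 625/0.209 = 2990 > K1 = 840.
Since both inequalities hold, each species can invade when rare, so the interior equilibrium is stable.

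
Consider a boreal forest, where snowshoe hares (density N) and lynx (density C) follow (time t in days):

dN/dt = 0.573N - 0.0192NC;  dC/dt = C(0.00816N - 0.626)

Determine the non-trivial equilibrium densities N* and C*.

N* ≈ 76.7, C* ≈ 29.8

Set dC/dt = 0 with C > 0: 0.00816N - 0.626 = 0, so N* = 0.626/0.00816 = 76.7.
Set dN/dt = 0 with N > 0: 0.573 - 0.0192C = 0, so C* = 0.573/0.0192 = 29.8.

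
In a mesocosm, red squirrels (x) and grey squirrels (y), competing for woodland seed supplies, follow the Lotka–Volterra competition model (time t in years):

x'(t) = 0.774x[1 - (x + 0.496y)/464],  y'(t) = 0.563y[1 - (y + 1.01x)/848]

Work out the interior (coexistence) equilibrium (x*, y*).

x* ≈ 87, y* ≈ 760

Setting both brackets to zero gives the nullclines x + 0.496y = 464 and 1.01x + y = 848.
Substituting y = 848 - 1.01x into the first: x(1 - 0.496·1.01) = 464 - 0.496·848.
So x* = 43.4/0.499 = 87, and then y* = 848 - 1.01·87 = 760.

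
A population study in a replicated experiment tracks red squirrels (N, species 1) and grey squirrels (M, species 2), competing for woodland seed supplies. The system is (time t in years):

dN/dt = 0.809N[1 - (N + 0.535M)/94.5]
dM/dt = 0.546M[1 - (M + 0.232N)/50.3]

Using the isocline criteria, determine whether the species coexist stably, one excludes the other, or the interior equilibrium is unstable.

Compare the nullcline intercepts: K1/α12 = 94.5/0.535 = 177 > K2 = 50.3; K2/α21 = 50.3/0.232 = 217 > K1 = 94.5.
Since both inequalities hold, each species can invade when rare, so the interior equilibrium is stable.

stable coexistence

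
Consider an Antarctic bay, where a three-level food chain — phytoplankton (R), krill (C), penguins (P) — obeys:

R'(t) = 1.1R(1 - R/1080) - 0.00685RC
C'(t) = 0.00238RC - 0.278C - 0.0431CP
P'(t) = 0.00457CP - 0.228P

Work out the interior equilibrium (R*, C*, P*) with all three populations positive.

R* ≈ 744, C* ≈ 49.9, P* ≈ 34.7

From dP/dt = 0: 0.00457C* = 0.228, so C* = 49.9.
From dR/dt = 0: 1.1(1 - R*/1080) = 0.00685·49.9, giving R* = 1080·(1 - 0.311) = 744.
From dC/dt = 0: 0.00238·744 - 0.278 = 0.0431P*, so P* = 1.49/0.0431 = 34.7.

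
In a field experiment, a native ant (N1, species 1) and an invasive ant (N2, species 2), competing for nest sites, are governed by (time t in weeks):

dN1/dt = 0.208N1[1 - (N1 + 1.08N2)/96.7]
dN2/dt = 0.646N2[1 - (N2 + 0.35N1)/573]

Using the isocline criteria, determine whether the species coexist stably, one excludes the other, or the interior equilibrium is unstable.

Compare the nullcline intercepts: K1/α12 = 96.7/1.08 = 89.5 < K2 = 573; K2/α21 = 573/0.35 = 1640 > K1 = 96.7.
Since the inequalities point opposite ways, species 2 can invade but species 1 cannot.

species 2 excludes species 1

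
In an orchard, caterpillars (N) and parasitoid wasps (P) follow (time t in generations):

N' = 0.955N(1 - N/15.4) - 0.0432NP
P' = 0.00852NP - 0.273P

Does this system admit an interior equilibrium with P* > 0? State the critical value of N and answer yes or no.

Threshold N = 32; K < 32, so no, the predator goes extinct.

The predator equation gives dP/dt > 0 only when N > 0.273/0.00852 = 32.
Without the predator, N → K = 15.4. Since 15.4 < 32, the predator cannot invade.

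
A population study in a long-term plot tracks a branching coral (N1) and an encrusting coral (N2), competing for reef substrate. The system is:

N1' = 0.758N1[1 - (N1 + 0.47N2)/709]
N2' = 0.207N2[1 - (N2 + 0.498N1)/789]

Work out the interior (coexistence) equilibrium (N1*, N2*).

Setting both brackets to zero gives the nullclines N1 + 0.47N2 = 709 and 0.498N1 + N2 = 789.
Substituting N2 = 789 - 0.498N1 into the first: N1(1 - 0.47·0.498) = 709 - 0.47·789.
So N1* = 338/0.766 = 442, and then N2* = 789 - 0.498·442 = 569.

N1* ≈ 442, N2* ≈ 569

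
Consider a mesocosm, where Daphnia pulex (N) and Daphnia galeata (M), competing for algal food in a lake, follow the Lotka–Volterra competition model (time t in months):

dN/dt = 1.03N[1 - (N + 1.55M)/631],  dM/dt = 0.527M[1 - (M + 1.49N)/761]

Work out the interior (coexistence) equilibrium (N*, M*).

Setting both brackets to zero gives the nullclines N + 1.55M = 631 and 1.49N + M = 761.
Substituting M = 761 - 1.49N into the first: N(1 - 1.55·1.49) = 631 - 1.55·761.
So N* = -549/-1.31 = 419, and then M* = 761 - 1.49·419 = 137.

N* ≈ 419, M* ≈ 137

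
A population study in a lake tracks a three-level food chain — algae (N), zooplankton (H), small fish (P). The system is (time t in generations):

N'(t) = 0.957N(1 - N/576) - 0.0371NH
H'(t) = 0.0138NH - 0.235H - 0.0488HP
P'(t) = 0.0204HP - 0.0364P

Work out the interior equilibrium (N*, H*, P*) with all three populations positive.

From dP/dt = 0: 0.0204H* = 0.0364, so H* = 1.78.
From dN/dt = 0: 0.957(1 - N*/576) = 0.0371·1.78, giving N* = 576·(1 - 0.0692) = 536.
From dH/dt = 0: 0.0138·536 - 0.235 = 0.0488P*, so P* = 7.16/0.0488 = 147.

N* ≈ 536, H* ≈ 1.78, P* ≈ 147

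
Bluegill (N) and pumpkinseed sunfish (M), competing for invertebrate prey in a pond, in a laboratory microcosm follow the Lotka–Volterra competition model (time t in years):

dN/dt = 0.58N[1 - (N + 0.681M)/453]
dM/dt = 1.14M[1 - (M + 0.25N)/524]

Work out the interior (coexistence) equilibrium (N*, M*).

Setting both brackets to zero gives the nullclines N + 0.681M = 453 and 0.25N + M = 524.
Substituting M = 524 - 0.25N into the first: N(1 - 0.681·0.25) = 453 - 0.681·524.
So N* = 96.2/0.83 = 116, and then M* = 524 - 0.25·116 = 495.

N* ≈ 116, M* ≈ 495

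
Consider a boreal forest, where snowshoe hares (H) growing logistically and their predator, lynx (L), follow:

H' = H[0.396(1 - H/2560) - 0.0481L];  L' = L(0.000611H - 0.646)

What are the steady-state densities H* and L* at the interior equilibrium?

H* ≈ 1060, L* ≈ 4.83

From dL/dt = 0 with L > 0: 0.000611H* = 0.646, so H* = 1060.
Substitute into dH/dt = 0: 0.396(1 - 1060/2560) = 0.0481L*.
The bracket is 0.587, giving L* = 0.232/0.0481 = 4.83.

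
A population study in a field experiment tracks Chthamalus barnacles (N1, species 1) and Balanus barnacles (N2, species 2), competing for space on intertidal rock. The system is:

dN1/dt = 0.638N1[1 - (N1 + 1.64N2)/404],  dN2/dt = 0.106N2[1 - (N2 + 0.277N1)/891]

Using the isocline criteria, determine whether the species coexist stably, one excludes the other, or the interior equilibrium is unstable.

species 2 excludes species 1

Compare the nullcline intercepts: K1/α12 = 404/1.64 = 246 < K2 = 891; K2/α21 = 891/0.277 = 3220 > K1 = 404.
Since the inequalities point opposite ways, species 2 can invade but species 1 cannot.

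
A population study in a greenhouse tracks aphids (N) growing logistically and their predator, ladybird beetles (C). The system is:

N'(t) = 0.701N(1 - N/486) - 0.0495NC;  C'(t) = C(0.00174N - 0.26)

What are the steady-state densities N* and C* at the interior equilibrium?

From dC/dt = 0 with C > 0: 0.00174N* = 0.26, so N* = 149.
Substitute into dN/dt = 0: 0.701(1 - 149/486) = 0.0495C*.
The bracket is 0.693, giving C* = 0.485/0.0495 = 9.81.

N* ≈ 149, C* ≈ 9.81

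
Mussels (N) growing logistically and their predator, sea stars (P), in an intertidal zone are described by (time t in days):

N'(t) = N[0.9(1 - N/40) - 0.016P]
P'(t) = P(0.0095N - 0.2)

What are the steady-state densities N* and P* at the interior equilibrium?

From dP/dt = 0 with P > 0: 0.0095N* = 0.2, so N* = 21.1.
Substitute into dN/dt = 0: 0.9(1 - 21.1/40) = 0.016P*.
The bracket is 0.474, giving P* = 0.426/0.016 = 26.6.

N* ≈ 21.1, P* ≈ 26.6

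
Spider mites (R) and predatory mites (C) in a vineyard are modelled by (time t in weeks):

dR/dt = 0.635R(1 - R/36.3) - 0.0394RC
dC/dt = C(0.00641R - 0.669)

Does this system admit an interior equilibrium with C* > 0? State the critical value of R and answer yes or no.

Threshold R = 104; K < 104, so no, the predator goes extinct.

The predator equation gives dC/dt > 0 only when R > 0.669/0.00641 = 104.
Without the predator, R → K = 36.3. Since 36.3 < 104, the predator cannot invade.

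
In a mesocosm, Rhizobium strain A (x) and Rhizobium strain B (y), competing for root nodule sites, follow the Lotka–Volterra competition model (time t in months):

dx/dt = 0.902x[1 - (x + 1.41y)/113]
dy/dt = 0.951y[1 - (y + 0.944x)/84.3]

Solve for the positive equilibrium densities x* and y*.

Setting both brackets to zero gives the nullclines x + 1.41y = 113 and 0.944x + y = 84.3.
Substituting y = 84.3 - 0.944x into the first: x(1 - 1.41·0.944) = 113 - 1.41·84.3.
So x* = -5.86/-0.331 = 17.7, and then y* = 84.3 - 0.944·17.7 = 67.6.

x* ≈ 17.7, y* ≈ 67.6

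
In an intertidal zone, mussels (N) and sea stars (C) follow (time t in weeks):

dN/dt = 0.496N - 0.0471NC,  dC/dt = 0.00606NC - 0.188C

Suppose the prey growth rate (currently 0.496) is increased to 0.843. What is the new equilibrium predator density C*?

C* ≈ 17.9

At the interior fixed point, setting dN/dt = 0 with N > 0 fixes C* = (prey growth rate)/(NC coefficient) — independent of the other coefficients.
With the change, C* = 0.843/0.0471 = 17.9; it rises from 10.5.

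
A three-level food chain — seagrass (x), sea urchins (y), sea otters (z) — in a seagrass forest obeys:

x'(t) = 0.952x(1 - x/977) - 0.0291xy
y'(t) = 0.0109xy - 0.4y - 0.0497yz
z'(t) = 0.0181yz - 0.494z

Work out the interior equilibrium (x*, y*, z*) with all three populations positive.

From dz/dt = 0: 0.0181y* = 0.494, so y* = 27.3.
From dx/dt = 0: 0.952(1 - x*/977) = 0.0291·27.3, giving x* = 977·(1 - 0.834) = 162.
From dy/dt = 0: 0.0109·162 - 0.4 = 0.0497z*, so z* = 1.36/0.0497 = 27.5.

x* ≈ 162, y* ≈ 27.3, z* ≈ 27.5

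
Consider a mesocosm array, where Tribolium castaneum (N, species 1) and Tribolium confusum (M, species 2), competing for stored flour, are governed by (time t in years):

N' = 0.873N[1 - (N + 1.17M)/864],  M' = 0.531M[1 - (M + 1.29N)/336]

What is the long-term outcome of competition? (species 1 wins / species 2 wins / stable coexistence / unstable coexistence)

Compare the nullcline intercepts: K1/α12 = 864/1.17 = 738 > K2 = 336; K2/α21 = 336/1.29 = 260 < K1 = 864.
Since the inequalities point opposite ways, species 1 can invade but species 2 cannot.

species 1 excludes species 2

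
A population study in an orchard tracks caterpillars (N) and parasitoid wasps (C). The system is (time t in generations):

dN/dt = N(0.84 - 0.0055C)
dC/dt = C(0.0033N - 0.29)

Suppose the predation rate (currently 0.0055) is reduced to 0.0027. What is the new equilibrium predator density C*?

C* ≈ 311

At the interior fixed point, setting dN/dt = 0 with N > 0 fixes C* = (prey growth rate)/(NC coefficient) — independent of the other coefficients.
With the change, C* = 0.84/0.0027 = 311; it rises from 153.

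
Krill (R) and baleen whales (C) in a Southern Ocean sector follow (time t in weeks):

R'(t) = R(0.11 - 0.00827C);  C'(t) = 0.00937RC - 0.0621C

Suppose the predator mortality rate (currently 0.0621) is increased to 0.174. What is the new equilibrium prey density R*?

R* ≈ 18.6

At the interior fixed point, setting dC/dt = 0 with C > 0 fixes R* = (predator death rate)/(RC coefficient) — independent of the other coefficients.
With the change, R* = 0.174/0.00937 = 18.6; it rises from 6.63.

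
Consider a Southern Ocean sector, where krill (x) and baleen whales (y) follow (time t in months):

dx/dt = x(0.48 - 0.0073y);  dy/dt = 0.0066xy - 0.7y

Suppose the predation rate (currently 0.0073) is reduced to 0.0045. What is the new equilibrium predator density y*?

y* ≈ 107

At the interior fixed point, setting dx/dt = 0 with x > 0 fixes y* = (prey growth rate)/(xy coefficient) — independent of the other coefficients.
With the change, y* = 0.48/0.0045 = 107; it rises from 65.8.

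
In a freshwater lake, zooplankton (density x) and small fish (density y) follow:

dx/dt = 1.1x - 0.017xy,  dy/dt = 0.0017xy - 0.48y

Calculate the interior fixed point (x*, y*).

Set dy/dt = 0 with y > 0: 0.0017x - 0.48 = 0, so x* = 0.48/0.0017 = 282.
Set dx/dt = 0 with x > 0: 1.1 - 0.017y = 0, so y* = 1.1/0.017 = 64.7.

x* ≈ 282, y* ≈ 64.7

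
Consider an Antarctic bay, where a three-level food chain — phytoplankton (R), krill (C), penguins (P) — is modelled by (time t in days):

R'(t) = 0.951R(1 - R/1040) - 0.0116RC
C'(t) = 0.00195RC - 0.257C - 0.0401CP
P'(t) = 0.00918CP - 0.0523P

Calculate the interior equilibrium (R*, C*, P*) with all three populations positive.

From dP/dt = 0: 0.00918C* = 0.0523, so C* = 5.7.
From dR/dt = 0: 0.951(1 - R*/1040) = 0.0116·5.7, giving R* = 1040·(1 - 0.0695) = 968.
From dC/dt = 0: 0.00195·968 - 0.257 = 0.0401P*, so P* = 1.63/0.0401 = 40.7.

R* ≈ 968, C* ≈ 5.7, P* ≈ 40.7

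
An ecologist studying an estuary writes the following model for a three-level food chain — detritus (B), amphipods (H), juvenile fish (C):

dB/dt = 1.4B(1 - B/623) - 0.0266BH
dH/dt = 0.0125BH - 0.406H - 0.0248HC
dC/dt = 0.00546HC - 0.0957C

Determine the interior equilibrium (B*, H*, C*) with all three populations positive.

From dC/dt = 0: 0.00546H* = 0.0957, so H* = 17.5.
From dB/dt = 0: 1.4(1 - B*/623) = 0.0266·17.5, giving B* = 623·(1 - 0.333) = 416.
From dH/dt = 0: 0.0125·416 - 0.406 = 0.0248C*, so C* = 4.79/0.0248 = 193.

B* ≈ 416, H* ≈ 17.5, C* ≈ 193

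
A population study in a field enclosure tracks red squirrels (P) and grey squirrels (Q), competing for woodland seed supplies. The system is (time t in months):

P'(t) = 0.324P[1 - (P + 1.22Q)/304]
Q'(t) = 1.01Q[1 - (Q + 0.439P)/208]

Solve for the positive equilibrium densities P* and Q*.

P* ≈ 108, Q* ≈ 161

Setting both brackets to zero gives the nullclines P + 1.22Q = 304 and 0.439P + Q = 208.
Substituting Q = 208 - 0.439P into the first: P(1 - 1.22·0.439) = 304 - 1.22·208.
So P* = 50.2/0.464 = 108, and then Q* = 208 - 0.439·108 = 161.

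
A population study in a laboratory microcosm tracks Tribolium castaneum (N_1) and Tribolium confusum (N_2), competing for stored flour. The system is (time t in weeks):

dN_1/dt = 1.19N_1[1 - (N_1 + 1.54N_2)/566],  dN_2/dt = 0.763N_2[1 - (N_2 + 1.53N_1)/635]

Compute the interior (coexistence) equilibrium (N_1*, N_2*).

N_1* ≈ 304, N_2* ≈ 170

Setting both brackets to zero gives the nullclines N_1 + 1.54N_2 = 566 and 1.53N_1 + N_2 = 635.
Substituting N_2 = 635 - 1.53N_1 into the first: N_1(1 - 1.54·1.53) = 566 - 1.54·635.
So N_1* = -412/-1.36 = 304, and then N_2* = 635 - 1.53·304 = 170.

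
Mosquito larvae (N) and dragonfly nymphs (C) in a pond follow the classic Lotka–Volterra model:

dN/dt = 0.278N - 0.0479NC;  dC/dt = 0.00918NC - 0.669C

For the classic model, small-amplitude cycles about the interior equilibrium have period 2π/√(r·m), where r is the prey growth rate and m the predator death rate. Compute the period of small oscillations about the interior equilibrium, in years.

T ≈ 14.6 years

Here r = 0.278 and m = 0.669, so r·m = 0.186.
ω = √0.186 = 0.431 per year, hence T = 2π/ω ≈ 14.6 years.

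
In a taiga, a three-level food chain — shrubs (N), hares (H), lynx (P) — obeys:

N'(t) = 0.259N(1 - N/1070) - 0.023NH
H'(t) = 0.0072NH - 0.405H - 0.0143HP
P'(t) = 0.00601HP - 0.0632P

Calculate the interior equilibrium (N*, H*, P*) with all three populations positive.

N* ≈ 70.8, H* ≈ 10.5, P* ≈ 7.32

From dP/dt = 0: 0.00601H* = 0.0632, so H* = 10.5.
From dN/dt = 0: 0.259(1 - N*/1070) = 0.023·10.5, giving N* = 1070·(1 - 0.934) = 70.8.
From dH/dt = 0: 0.0072·70.8 - 0.405 = 0.0143P*, so P* = 0.105/0.0143 = 7.32.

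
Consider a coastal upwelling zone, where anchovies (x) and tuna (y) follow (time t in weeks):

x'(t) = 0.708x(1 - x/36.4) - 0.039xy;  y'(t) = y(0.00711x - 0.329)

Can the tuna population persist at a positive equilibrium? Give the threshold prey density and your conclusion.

Threshold x = 46.3; K < 46.3, so no, the predator goes extinct.

The predator equation gives dy/dt > 0 only when x > 0.329/0.00711 = 46.3.
Without the predator, x → K = 36.4. Since 36.4 < 46.3, the predator cannot invade.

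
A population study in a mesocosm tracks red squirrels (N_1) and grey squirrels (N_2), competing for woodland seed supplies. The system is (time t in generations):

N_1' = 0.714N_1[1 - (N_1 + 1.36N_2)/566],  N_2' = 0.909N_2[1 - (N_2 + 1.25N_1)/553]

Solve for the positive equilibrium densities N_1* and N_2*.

N_1* ≈ 266, N_2* ≈ 221

Setting both brackets to zero gives the nullclines N_1 + 1.36N_2 = 566 and 1.25N_1 + N_2 = 553.
Substituting N_2 = 553 - 1.25N_1 into the first: N_1(1 - 1.36·1.25) = 566 - 1.36·553.
So N_1* = -186/-0.7 = 266, and then N_2* = 553 - 1.25·266 = 221.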